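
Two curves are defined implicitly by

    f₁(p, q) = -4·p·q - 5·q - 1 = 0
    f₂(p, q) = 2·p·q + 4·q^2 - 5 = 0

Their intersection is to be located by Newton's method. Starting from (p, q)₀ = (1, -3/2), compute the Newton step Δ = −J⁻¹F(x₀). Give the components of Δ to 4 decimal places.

(-1.3333, 0.5000)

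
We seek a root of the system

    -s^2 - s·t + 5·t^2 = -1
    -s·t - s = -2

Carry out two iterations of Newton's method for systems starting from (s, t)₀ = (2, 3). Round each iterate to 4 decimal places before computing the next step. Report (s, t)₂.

At (2, 3): F = (36.0000, -6.0000).
Jacobian J = [[-2·s - t, -s + 10·t], [-t - 1, -s]].
At the point, J = [[-7.0000, 28.0000], [-4.0000, -2.0000]] (det J = 126.0000).
Solving J·Δ = −F gives Δ = (-0.7619, -1.4762).
Then the next iterate is (s, t)₁ = (1.2381, 1.5238).
Round to (1.2381, 1.5238) and repeat: F = (9.190324, -1.124717), J = [[-4.0000, 13.9999], [-2.5238, -1.2381]].
Δ = (-0.1084, -0.6874), so (s, t)₂ = (1.1297, 0.8364).

(1.1297, 0.8364)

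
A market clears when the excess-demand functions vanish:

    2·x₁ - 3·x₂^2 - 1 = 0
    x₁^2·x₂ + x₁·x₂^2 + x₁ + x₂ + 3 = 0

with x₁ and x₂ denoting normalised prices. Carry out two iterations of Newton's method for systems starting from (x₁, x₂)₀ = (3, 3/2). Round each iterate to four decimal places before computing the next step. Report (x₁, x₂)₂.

At (3, 3/2): F = (-1.7500, 27.7500).
Jacobian J = [[2, -6·x₂], [2·x₁·x₂ + x₂^2 + 1, x₁^2 + 2·x₁·x₂ + 1]].
At the point, J = [[2.0000, -9.0000], [12.2500, 19.0000]] (det J = 148.2500).
Solving J·Δ = −F gives Δ = (-1.4604, -0.5190).
Then the next iterate is (x₁, x₂)₁ = (1.5396, 0.9810).
Round to (1.5396, 0.9810) and repeat: F = (-0.807883, 9.327582), J = [[2.0000, -5.8860], [4.983056, 6.391063]].
Δ = (-1.1811, -0.5386), so (x₁, x₂)₂ = (0.3585, 0.4424).

(0.3585, 0.4424)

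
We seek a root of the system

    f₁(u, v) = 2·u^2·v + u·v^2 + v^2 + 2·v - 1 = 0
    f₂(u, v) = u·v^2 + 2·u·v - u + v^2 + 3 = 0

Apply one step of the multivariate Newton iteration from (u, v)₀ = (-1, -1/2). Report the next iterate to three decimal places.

At (-1, -1/2): F = (-3.000, 5.000).
Jacobian J = [[4·u·v + v^2, 2·u^2 + 2·u·v + 2·v + 2], [v^2 + 2·v - 1, 2·u·v + 2·u + 2·v]].
At the point, J = [[2.250, 4.000], [-1.750, -2.000]] (det J = 2.500).
Solving J·Δ = −F gives Δ = (5.600, -2.400).
Then the next iterate is (u, v)₁ = (4.600, -2.900).

(4.600, -2.900)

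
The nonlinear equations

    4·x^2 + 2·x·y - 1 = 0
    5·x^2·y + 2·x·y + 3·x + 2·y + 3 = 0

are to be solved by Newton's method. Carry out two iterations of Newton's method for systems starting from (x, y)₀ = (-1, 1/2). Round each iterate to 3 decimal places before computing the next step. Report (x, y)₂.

(-0.305, -0.773)

At (-1, 1/2): F = (2.000, 2.500).
Jacobian J = [[8·x + 2·y, 2·x], [10·x·y + 2·y + 3, 5·x^2 + 2·x + 2]].
At the point, J = [[-7.000, -2.000], [-1.000, 5.000]] (det J = -37.000).
Solving J·Δ = −F gives Δ = (0.405, -0.419).
Then the next iterate is (x, y)₁ = (-0.595, 0.081).
Round to (-0.595, 0.081) and repeat: F = (0.31971, 1.42399), J = [[-4.598, -1.190], [2.68005, 2.58012]].
Δ = (0.290, -0.854), so (x, y)₂ = (-0.305, -0.773).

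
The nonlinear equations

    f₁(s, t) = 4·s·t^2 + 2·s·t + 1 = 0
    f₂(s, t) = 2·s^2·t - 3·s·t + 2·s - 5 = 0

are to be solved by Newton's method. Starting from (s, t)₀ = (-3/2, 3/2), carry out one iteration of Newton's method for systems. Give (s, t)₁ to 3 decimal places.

(-1.781, 0.530)

At (-3/2, 3/2): F = (-17.000, 5.500).
Jacobian J = [[4·t^2 + 2·t, 8·s·t + 2·s], [4·s·t - 3·t + 2, 2·s^2 - 3·s]].
At the point, J = [[12.000, -21.000], [-11.500, 9.000]] (det J = -133.500).
Solving J·Δ = −F gives Δ = (-0.281, -0.970).
Then the next iterate is (s, t)₁ = (-1.781, 0.530).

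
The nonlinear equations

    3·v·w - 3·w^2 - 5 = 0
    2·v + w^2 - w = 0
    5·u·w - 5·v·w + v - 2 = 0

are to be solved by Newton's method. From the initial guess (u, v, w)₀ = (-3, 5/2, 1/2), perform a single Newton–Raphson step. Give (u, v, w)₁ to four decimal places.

(14.4722, 0.1250, 1.7361)

At (-3, 5/2, 1/2): F = (-2.0000, 4.7500, -13.2500).
Jacobian J = [[0, 3·w, 3·v - 6·w], [0, 2, 2·w - 1], [5·w, -5·w + 1, 5·u - 5·v]].
At the point, J = [[0.0000, 1.5000, 4.5000], [0.0000, 2.0000, 0.0000], [2.5000, -1.5000, -27.5000]] (det J = -22.5000).
Solving J·Δ = −F gives Δ = (17.4722, -2.3750, 1.2361).
Then the next iterate is (u, v, w)₁ = (14.4722, 0.1250, 1.7361).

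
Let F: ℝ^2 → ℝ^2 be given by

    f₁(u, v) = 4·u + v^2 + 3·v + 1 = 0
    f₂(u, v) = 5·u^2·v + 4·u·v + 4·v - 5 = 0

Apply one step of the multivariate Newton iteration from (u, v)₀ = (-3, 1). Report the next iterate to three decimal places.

(-1.493, 1.194)

At (-3, 1): F = (-7.000, 32.000).
Jacobian J = [[4, 2·v + 3], [10·u·v + 4·v, 5·u^2 + 4·u + 4]].
At the point, J = [[4.000, 5.000], [-26.000, 37.000]] (det J = 278.000).
Solving J·Δ = −F gives Δ = (1.507, 0.194).
Then the next iterate is (u, v)₁ = (-1.493, 1.194).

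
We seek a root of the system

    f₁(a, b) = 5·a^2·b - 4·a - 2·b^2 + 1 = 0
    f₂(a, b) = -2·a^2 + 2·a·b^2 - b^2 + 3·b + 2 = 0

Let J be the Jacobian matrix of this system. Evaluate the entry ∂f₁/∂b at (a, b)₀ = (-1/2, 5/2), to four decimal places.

∂f₁/∂b = 5·a^2 - 4·b.
At (-1/2, 5/2) this is -8.7500.

-8.7500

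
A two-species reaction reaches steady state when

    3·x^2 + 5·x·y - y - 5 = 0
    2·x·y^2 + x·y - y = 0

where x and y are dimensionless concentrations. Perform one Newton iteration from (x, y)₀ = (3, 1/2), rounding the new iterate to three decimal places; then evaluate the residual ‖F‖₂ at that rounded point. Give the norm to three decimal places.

6.190

At (3, 1/2): F = (29.000, 2.500).
Jacobian J = [[6·x + 5·y, 5·x - 1], [2·y^2 + y, 4·x·y + x - 1]].
At the point, J = [[20.500, 14.000], [1.000, 8.000]] (det J = 150.000).
Solving J·Δ = −F gives Δ = (-1.313, -0.148).
Then the next iterate is (x, y)₁ = (1.687, 0.352).
Re-evaluating at (1.687, 0.352): F = (6.15503, 0.65988), so ‖F‖₂ = 6.190.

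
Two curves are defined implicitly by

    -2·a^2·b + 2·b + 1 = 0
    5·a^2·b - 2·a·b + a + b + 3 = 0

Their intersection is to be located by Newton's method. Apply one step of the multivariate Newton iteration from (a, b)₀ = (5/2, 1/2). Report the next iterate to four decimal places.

(19.5000, -8.0000)

At (5/2, 1/2): F = (-4.2500, 19.1250).
Jacobian J = [[-4·a·b, -2·a^2 + 2], [10·a·b - 2·b + 1, 5·a^2 - 2·a + 1]].
At the point, J = [[-5.0000, -10.5000], [12.5000, 27.2500]] (det J = -5.0000).
Solving J·Δ = −F gives Δ = (17.0000, -8.5000).
Then the next iterate is (a, b)₁ = (19.5000, -8.0000).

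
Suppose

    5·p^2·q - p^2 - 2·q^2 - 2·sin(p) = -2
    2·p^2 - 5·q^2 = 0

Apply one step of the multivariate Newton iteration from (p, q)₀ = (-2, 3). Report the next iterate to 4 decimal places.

(-1.4424, 1.6180)

At (-2, 3): F = (41.818595, -37.0000).
Jacobian J = [[10·p·q - 2·p - 2·cos(p), 5·p^2 - 4·q], [4·p, -10·q]].
At the point, J = [[-55.167706, 8.0000], [-8.0000, -30.0000]] (det J = 1719.031190).
Solving J·Δ = −F gives Δ = (0.5576, -1.3820).
Then the next iterate is (p, q)₁ = (-1.4424, 1.6180).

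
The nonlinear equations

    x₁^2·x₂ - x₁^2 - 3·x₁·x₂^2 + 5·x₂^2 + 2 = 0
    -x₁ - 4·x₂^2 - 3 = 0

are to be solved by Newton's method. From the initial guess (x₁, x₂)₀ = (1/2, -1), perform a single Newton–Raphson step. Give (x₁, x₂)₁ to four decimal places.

(0.2727, -0.0909)

At (1/2, -1): F = (5.0000, -7.5000).
Jacobian J = [[2·x₁·x₂ - 2·x₁ - 3·x₂^2, x₁^2 - 6·x₁·x₂ + 10·x₂], [-1, -8·x₂]].
At the point, J = [[-5.0000, -6.7500], [-1.0000, 8.0000]] (det J = -46.7500).
Solving J·Δ = −F gives Δ = (-0.2273, 0.9091).
Then the next iterate is (x₁, x₂)₁ = (0.2727, -0.0909).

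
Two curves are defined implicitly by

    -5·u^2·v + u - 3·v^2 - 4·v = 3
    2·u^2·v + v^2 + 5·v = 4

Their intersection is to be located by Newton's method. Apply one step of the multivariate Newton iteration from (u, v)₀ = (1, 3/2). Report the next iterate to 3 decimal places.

At (1, 3/2): F = (-22.250, 8.750).
Jacobian J = [[-10·u·v + 1, -5·u^2 - 6·v - 4], [4·u·v, 2·u^2 + 2·v + 5]].
At the point, J = [[-14.000, -18.000], [6.000, 10.000]] (det J = -32.000).
Solving J·Δ = −F gives Δ = (-2.031, 0.344).
Then the next iterate is (u, v)₁ = (-1.031, 1.844).

(-1.031, 1.844)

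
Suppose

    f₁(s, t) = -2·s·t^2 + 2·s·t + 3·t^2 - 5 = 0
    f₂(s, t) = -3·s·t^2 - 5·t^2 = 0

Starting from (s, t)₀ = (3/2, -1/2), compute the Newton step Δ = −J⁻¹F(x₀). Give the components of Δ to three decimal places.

At (3/2, -1/2): F = (-6.500, -2.375).
Jacobian J = [[-2·t^2 + 2·t, -4·s·t + 2·s + 6·t], [-3·t^2, -6·s·t - 10·t]].
At the point, J = [[-1.500, 3.000], [-0.750, 9.500]] (det J = -12.000).
Solving J·Δ = −F gives Δ = (-4.552, -0.109).

(-4.552, -0.109)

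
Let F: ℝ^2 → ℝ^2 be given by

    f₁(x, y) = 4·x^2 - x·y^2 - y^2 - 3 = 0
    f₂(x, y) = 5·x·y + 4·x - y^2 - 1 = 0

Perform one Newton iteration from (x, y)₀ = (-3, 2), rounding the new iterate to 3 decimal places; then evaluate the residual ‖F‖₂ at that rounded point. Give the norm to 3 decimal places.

17.948

At (-3, 2): F = (41.000, -47.000).
Jacobian J = [[8·x - y^2, -2·x·y - 2·y], [5·y + 4, 5·x - 2·y]].
At the point, J = [[-28.000, 8.000], [14.000, -19.000]] (det J = 420.000).
Solving J·Δ = −F gives Δ = (0.960, -1.767).
Then the next iterate is (x, y)₁ = (-2.040, 0.233).
Re-evaluating at (-2.040, 0.233): F = (13.70286, -11.59089), so ‖F‖₂ = 17.948.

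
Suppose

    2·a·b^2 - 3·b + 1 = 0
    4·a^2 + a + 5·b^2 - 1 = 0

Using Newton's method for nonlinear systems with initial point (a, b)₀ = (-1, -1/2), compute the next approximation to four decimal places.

(-1.7105, 1.1447)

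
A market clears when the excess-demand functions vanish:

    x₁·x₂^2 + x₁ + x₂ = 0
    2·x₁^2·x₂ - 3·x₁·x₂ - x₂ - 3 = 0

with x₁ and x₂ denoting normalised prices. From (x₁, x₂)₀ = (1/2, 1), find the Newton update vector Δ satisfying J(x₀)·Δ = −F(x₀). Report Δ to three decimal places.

(3.000, -4.000)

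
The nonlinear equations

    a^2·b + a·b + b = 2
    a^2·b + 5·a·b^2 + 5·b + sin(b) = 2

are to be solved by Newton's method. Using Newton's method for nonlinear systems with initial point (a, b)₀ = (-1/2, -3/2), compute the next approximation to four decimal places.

(-3.3959, 2.6667)

At (-1/2, -3/2): F = (-3.1250, -16.497495).
Jacobian J = [[2·a·b + b, a^2 + a + 1], [2·a·b + 5·b^2, a^2 + 10·a·b + cos(b) + 5]].
At the point, J = [[0.0000, 0.7500], [12.7500, 12.820737]] (det J = -9.5625).
Solving J·Δ = −F gives Δ = (-2.8959, 4.1667).
Then the next iterate is (a, b)₁ = (-3.3959, 2.6667).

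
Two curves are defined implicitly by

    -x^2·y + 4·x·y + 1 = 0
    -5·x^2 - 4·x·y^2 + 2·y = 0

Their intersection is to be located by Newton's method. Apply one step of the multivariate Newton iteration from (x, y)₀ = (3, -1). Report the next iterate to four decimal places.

(2.1883, 0.2078)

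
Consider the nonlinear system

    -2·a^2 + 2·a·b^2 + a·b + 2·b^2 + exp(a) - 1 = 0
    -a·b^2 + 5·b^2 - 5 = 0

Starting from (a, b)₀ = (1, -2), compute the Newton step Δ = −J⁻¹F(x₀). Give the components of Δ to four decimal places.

At (1, -2): F = (13.718282, 11.0000).
Jacobian J = [[-4·a + 2·b^2 + b + exp(a), 4·a·b + a + 4·b], [-b^2, -2·a·b + 10·b]].
At the point, J = [[4.718282, -15.0000], [-4.0000, -16.0000]] (det J = -135.492509).
Solving J·Δ = −F gives Δ = (-0.4022, 0.7880).

(-0.4022, 0.7880)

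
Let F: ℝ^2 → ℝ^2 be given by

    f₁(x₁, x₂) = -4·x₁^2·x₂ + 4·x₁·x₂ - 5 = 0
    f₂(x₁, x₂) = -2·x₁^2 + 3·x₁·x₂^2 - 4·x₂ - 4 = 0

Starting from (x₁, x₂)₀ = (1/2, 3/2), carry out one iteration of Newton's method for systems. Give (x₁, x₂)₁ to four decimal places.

(1.6316, 5.0000)

At (1/2, 3/2): F = (-3.5000, -7.1250).
Jacobian J = [[-8·x₁·x₂ + 4·x₂, -4·x₁^2 + 4·x₁], [-4·x₁ + 3·x₂^2, 6·x₁·x₂ - 4]].
At the point, J = [[0.0000, 1.0000], [4.7500, 0.5000]] (det J = -4.7500).
Solving J·Δ = −F gives Δ = (1.1316, 3.5000).
Then the next iterate is (x₁, x₂)₁ = (1.6316, 5.0000).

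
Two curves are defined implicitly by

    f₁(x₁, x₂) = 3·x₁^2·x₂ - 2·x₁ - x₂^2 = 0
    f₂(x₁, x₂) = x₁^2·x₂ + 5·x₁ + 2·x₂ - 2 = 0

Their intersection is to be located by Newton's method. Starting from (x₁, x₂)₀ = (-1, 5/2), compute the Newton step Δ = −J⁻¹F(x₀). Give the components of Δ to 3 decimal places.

(0.211, -0.167)

At (-1, 5/2): F = (3.250, 0.500).
Jacobian J = [[6·x₁·x₂ - 2, 3·x₁^2 - 2·x₂], [2·x₁·x₂ + 5, x₁^2 + 2]].
At the point, J = [[-17.000, -2.000], [0.000, 3.000]] (det J = -51.000).
Solving J·Δ = −F gives Δ = (0.211, -0.167).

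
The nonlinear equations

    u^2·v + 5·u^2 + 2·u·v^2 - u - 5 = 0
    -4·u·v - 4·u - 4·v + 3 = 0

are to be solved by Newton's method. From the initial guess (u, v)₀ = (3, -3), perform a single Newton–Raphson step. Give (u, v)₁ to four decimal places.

(3.1169, -0.5040)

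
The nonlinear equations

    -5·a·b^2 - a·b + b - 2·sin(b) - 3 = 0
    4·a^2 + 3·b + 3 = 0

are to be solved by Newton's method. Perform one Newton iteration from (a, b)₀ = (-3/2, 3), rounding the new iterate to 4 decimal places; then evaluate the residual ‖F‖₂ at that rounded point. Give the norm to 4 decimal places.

23.0870

At (-3/2, 3): F = (71.717760, 21.0000).
Jacobian J = [[-5·b^2 - b, -10·a·b - a - 2·cos(b) + 1], [8·a, 3]].
At the point, J = [[-48.0000, 49.479985], [-12.0000, 3.0000]] (det J = 449.759820).
Solving J·Δ = −F gives Δ = (1.8319, 0.3277).
Then the next iterate is (a, b)₁ = (0.3319, 3.3277).
Re-evaluating at (0.3319, 3.3277): F = (-18.783312, 13.423730), so ‖F‖₂ = 23.0870.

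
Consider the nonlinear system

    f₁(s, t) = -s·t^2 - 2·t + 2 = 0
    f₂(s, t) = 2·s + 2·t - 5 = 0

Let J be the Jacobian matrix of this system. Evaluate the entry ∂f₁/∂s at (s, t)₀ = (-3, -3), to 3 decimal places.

-9.000

∂f₁/∂s = -t^2.
At (-3, -3) this is -9.000.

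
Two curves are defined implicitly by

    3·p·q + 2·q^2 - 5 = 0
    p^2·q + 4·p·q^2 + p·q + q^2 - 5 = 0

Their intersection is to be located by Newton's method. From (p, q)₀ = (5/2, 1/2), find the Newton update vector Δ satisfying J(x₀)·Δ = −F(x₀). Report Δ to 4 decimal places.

(-4.1791, 0.7388)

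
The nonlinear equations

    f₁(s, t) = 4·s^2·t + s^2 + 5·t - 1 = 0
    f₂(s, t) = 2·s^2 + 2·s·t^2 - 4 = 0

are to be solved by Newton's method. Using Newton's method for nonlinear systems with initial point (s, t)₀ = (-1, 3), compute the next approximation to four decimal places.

(-0.2258, 2.2366)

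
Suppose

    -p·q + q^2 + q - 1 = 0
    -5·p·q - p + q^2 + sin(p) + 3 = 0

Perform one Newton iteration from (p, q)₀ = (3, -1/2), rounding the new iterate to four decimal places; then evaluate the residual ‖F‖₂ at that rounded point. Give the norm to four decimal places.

6.1660

At (3, -1/2): F = (0.2500, 7.891120).
Jacobian J = [[-q, -p + 2·q + 1], [-5·q + cos(p) - 1, -5·p + 2·q]].
At the point, J = [[0.5000, -3.0000], [0.510008, -16.0000]] (det J = -6.469977).
Solving J·Δ = −F gives Δ = (3.0407, 0.5901).
Then the next iterate is (p, q)₁ = (6.0407, 0.0901).
Re-evaluating at (6.0407, 0.0901): F = (-1.446049, -5.994033), so ‖F‖₂ = 6.1660.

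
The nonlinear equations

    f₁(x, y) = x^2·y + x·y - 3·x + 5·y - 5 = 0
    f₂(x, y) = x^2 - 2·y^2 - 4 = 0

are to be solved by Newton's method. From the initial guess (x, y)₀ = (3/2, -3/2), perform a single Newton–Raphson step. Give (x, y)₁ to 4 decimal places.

(0.4899, 0.0467)

At (3/2, -3/2): F = (-22.6250, -6.2500).
Jacobian J = [[2·x·y + y - 3, x^2 + x + 5], [2·x, -4·y]].
At the point, J = [[-9.0000, 8.7500], [3.0000, 6.0000]] (det J = -80.2500).
Solving J·Δ = −F gives Δ = (-1.0101, 1.5467).
Then the next iterate is (x, y)₁ = (0.4899, 0.0467).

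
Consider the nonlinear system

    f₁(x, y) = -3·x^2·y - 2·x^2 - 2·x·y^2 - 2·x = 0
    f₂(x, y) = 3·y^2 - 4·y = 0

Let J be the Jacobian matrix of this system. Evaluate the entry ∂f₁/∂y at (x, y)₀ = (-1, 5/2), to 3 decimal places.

∂f₁/∂y = -3·x^2 - 4·x·y.
At (-1, 5/2) this is 7.000.

7.000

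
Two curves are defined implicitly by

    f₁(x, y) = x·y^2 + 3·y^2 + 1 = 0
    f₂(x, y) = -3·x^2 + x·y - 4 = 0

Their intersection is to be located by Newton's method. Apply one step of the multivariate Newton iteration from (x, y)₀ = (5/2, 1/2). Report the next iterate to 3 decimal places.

At (5/2, 1/2): F = (2.375, -21.500).
Jacobian J = [[y^2, 2·x·y + 6·y], [-6·x + y, x]].
At the point, J = [[0.250, 5.500], [-14.500, 2.500]] (det J = 80.375).
Solving J·Δ = −F gives Δ = (-1.545, -0.362).
Then the next iterate is (x, y)₁ = (0.955, 0.138).

(0.955, 0.138)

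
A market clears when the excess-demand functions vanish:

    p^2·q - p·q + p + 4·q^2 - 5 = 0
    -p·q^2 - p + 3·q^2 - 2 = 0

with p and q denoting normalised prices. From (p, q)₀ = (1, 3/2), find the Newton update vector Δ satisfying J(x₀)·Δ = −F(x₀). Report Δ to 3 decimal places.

At (1, 3/2): F = (5.000, 1.500).
Jacobian J = [[2·p·q - q + 1, p^2 - p + 8·q], [-q^2 - 1, -2·p·q + 6·q]].
At the point, J = [[2.500, 12.000], [-3.250, 6.000]] (det J = 54.000).
Solving J·Δ = −F gives Δ = (-0.222, -0.370).

(-0.222, -0.370)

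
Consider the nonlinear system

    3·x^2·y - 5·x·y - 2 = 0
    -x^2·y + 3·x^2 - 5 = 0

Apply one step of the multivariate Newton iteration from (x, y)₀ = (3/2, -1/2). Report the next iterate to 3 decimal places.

(1.030, -1.414)

At (3/2, -1/2): F = (-1.625, 2.875).
Jacobian J = [[6·x·y - 5·y, 3·x^2 - 5·x], [-2·x·y + 6·x, -x^2]].
At the point, J = [[-2.000, -0.750], [10.500, -2.250]] (det J = 12.375).
Solving J·Δ = −F gives Δ = (-0.470, -0.914).
Then the next iterate is (x, y)₁ = (1.030, -1.414).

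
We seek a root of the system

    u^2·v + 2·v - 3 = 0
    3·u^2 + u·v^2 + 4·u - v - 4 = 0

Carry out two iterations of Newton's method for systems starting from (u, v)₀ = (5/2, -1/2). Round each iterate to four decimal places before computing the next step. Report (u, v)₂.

(0.8303, 0.8409)

At (5/2, -1/2): F = (-7.1250, 25.8750).
Jacobian J = [[2·u·v, u^2 + 2], [6·u + v^2 + 4, 2·u·v - 1]].
At the point, J = [[-2.5000, 8.2500], [19.2500, -3.5000]] (det J = -150.0625).
Solving J·Δ = −F gives Δ = (-1.2564, 0.4829).
Then the next iterate is (u, v)₁ = (1.2436, -0.0171).
Round to (1.2436, -0.0171) and repeat: F = (-3.060646, 5.631487), J = [[-0.042531, 3.546541], [11.461892, -1.042531]].
Δ = (-0.4133, 0.8580), so (u, v)₂ = (0.8303, 0.8409).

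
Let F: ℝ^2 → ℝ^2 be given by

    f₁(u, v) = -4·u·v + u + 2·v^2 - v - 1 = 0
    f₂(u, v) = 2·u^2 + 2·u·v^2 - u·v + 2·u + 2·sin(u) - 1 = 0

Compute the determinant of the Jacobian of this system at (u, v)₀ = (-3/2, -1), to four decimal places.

38.3585

J = [[-4·v + 1, -4·u + 4·v - 1], [4·u + 2·v^2 - v + 2·cos(u) + 2, 4·u·v - u]].
At the point, J = [[5.0000, 1.0000], [-0.858526, 7.5000]].
det J = 38.3585.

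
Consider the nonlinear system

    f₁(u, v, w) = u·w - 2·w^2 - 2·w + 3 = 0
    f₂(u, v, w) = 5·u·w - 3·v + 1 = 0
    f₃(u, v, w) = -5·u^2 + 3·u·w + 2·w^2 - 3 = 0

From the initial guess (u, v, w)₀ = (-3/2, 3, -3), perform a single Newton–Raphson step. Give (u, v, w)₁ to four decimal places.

At (-3/2, 3, -3): F = (-4.5000, 14.5000, 17.2500).
Jacobian J = [[w, 0, u - 4·w - 2], [5·w, -3, 5·u], [-10·u + 3·w, 0, 3·u + 4·w]].
At the point, J = [[-3.0000, 0.0000, 8.5000], [-15.0000, -3.0000, -7.5000], [6.0000, 0.0000, -16.5000]] (det J = 4.5000).
Solving J·Δ = −F gives Δ = (-48.2500, 287.3333, -16.5000).
Then the next iterate is (u, v, w)₁ = (-49.7500, 290.3333, -19.5000).

(-49.7500, 290.3333, -19.5000)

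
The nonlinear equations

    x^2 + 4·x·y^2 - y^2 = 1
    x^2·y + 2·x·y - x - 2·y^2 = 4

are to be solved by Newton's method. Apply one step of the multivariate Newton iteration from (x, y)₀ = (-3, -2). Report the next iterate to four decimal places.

(-1.8346, -1.3780)

At (-3, -2): F = (-44.0000, -15.0000).
Jacobian J = [[2·x + 4·y^2, 8·x·y - 2·y], [2·x·y + 2·y - 1, x^2 + 2·x - 4·y]].
At the point, J = [[10.0000, 52.0000], [7.0000, 11.0000]] (det J = -254.0000).
Solving J·Δ = −F gives Δ = (1.1654, 0.6220).
Then the next iterate is (x, y)₁ = (-1.8346, -1.3780).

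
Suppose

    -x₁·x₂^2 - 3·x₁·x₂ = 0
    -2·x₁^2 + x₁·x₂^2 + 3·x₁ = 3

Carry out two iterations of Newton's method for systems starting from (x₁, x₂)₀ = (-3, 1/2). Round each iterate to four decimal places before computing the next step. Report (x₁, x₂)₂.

(0.1365, 0.3953)

At (-3, 1/2): F = (5.2500, -30.7500).
Jacobian J = [[-x₂^2 - 3·x₂, -2·x₁·x₂ - 3·x₁], [-4·x₁ + x₂^2 + 3, 2·x₁·x₂]].
At the point, J = [[-1.7500, 12.0000], [15.2500, -3.0000]] (det J = -177.7500).
Solving J·Δ = −F gives Δ = (1.9873, -0.1477).
Then the next iterate is (x₁, x₂)₁ = (-1.0127, 0.3523).
Round to (-1.0127, 0.3523) and repeat: F = (1.196014, -8.214914), J = [[-1.181015, 3.751648], [7.174915, -0.713548]].
Δ = (1.1492, 0.0430), so (x₁, x₂)₂ = (0.1365, 0.3953).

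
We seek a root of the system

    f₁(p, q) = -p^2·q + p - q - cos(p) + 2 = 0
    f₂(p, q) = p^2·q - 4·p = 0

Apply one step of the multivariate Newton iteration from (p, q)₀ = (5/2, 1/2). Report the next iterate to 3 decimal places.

(0.115, 1.028)

At (5/2, 1/2): F = (1.67614, -6.875).
Jacobian J = [[-2·p·q + sin(p) + 1, -p^2 - 1], [2·p·q - 4, p^2]].
At the point, J = [[-0.90153, -7.250], [-1.500, 6.250]] (det J = -16.50955).
Solving J·Δ = −F gives Δ = (-2.385, 0.528).
Then the next iterate is (p, q)₁ = (0.115, 1.028).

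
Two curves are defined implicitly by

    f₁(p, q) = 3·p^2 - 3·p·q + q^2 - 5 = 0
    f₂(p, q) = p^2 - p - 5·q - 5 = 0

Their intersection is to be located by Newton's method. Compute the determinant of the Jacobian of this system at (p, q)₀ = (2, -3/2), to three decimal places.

-55.500

J = [[6·p - 3·q, -3·p + 2·q], [2·p - 1, -5]].
At the point, J = [[16.500, -9.000], [3.000, -5.000]].
det J = -55.500.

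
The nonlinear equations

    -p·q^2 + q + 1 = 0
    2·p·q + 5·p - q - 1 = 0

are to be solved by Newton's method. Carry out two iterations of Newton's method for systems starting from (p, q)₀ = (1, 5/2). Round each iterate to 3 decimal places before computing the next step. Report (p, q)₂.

(0.389, 3.694)

At (1, 5/2): F = (-2.750, 6.500).
Jacobian J = [[-q^2, -2·p·q + 1], [2·q + 5, 2·p - 1]].
At the point, J = [[-6.250, -4.000], [10.000, 1.000]] (det J = 33.750).
Solving J·Δ = −F gives Δ = (-0.689, 0.389).
Then the next iterate is (p, q)₁ = (0.311, 2.889).
Round to (0.311, 2.889) and repeat: F = (1.29329, -0.53704), J = [[-8.34632, -0.79696], [10.778, -0.378]].
Δ = (0.078, 0.805), so (p, q)₂ = (0.389, 3.694).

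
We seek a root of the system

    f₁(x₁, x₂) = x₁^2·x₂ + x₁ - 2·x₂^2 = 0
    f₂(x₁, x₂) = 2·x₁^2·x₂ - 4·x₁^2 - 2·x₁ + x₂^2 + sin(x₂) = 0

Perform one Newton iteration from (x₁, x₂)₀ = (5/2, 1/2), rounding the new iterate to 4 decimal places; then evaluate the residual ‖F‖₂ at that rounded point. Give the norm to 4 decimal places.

At (5/2, 1/2): F = (5.1250, -23.020574).
Jacobian J = [[2·x₁·x₂ + 1, x₁^2 - 4·x₂], [4·x₁·x₂ - 8·x₁ - 2, 2·x₁^2 + 2·x₂ + cos(x₂)]].
At the point, J = [[3.5000, 4.2500], [-17.0000, 14.377583]] (det J = 122.571539).
Solving J·Δ = −F gives Δ = (-1.3994, -0.0535).
Then the next iterate is (x₁, x₂)₁ = (1.1006, 0.4465).
Re-evaluating at (1.1006, 0.4465): F = (1.242730, -5.333599), so ‖F‖₂ = 5.4765.

5.4765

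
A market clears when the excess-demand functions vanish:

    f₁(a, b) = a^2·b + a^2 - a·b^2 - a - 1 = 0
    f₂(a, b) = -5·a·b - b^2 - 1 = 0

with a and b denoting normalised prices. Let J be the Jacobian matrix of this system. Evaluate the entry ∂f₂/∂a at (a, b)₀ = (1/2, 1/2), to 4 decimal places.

-2.5000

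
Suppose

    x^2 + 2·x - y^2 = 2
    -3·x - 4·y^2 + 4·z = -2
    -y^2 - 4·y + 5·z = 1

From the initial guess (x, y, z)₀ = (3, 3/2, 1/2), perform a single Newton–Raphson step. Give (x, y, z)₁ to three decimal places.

(1.429, 0.893, 1.000)

At (3, 3/2, 1/2): F = (10.750, -14.000, -6.750).
Jacobian J = [[2·x + 2, -2·y, 0], [-3, -8·y, 4], [0, -2·y - 4, 5]].
At the point, J = [[8.000, -3.000, 0.000], [-3.000, -12.000, 4.000], [0.000, -7.000, 5.000]] (det J = -301.000).
Solving J·Δ = −F gives Δ = (-1.571, -0.607, 0.500).
Then the next iterate is (x, y, z)₁ = (1.429, 0.893, 1.000).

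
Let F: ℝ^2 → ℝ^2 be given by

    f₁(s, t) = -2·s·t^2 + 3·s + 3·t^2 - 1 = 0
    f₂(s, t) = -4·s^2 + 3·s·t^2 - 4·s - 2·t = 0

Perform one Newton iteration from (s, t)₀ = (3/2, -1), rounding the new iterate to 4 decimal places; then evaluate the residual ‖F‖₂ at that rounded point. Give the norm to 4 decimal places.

56.2990

At (3/2, -1): F = (3.5000, -8.5000).
Jacobian J = [[-2·t^2 + 3, -4·s·t + 6·t], [-8·s + 3·t^2 - 4, 6·s·t - 2]].
At the point, J = [[1.0000, 0.0000], [-13.0000, -11.0000]] (det J = -11.0000).
Solving J·Δ = −F gives Δ = (-3.5000, 3.3636).
Then the next iterate is (s, t)₁ = (-2.0000, 2.3636).
Re-evaluating at (-2.0000, 2.3636): F = (32.106235, -46.246830), so ‖F‖₂ = 56.2990.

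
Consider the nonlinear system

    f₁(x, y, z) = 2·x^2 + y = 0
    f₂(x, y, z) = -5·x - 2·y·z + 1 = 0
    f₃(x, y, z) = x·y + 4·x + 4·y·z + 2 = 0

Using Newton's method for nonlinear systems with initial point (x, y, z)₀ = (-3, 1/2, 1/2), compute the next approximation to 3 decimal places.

(-1.169, 3.976, 3.367)

At (-3, 1/2, 1/2): F = (18.500, 15.500, -10.500).
Jacobian J = [[4·x, 1, 0], [-5, -2·z, -2·y], [y + 4, x + 4·z, 4·y]].
At the point, J = [[-12.000, 1.000, 0.000], [-5.000, -1.000, -1.000], [4.500, -1.000, 2.000]] (det J = 41.500).
Solving J·Δ = −F gives Δ = (1.831, 3.476, 2.867).
Then the next iterate is (x, y, z)₁ = (-1.169, 3.976, 3.367).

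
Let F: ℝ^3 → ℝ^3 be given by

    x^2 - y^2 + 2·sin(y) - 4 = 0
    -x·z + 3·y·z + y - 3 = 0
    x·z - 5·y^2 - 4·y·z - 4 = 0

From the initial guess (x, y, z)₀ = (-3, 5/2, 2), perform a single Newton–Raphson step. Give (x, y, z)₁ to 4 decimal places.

At (-3, 5/2, 2): F = (-0.053056, 20.5000, -61.2500).
Jacobian J = [[2·x, -2·y + 2·cos(y), 0], [-z, 3·z + 1, -x + 3·y], [z, -10·y - 4·z, x - 4·y]].
At the point, J = [[-6.0000, -6.602287, 0.0000], [-2.0000, 7.0000, 10.5000], [2.0000, -33.0000, -13.0000]] (det J = -1499.988564).
Solving J·Δ = −F gives Δ = (1.6487, -1.5063, -0.6341).
Then the next iterate is (x, y, z)₁ = (-1.3513, 0.9937, 1.3659).

(-1.3513, 0.9937, 1.3659)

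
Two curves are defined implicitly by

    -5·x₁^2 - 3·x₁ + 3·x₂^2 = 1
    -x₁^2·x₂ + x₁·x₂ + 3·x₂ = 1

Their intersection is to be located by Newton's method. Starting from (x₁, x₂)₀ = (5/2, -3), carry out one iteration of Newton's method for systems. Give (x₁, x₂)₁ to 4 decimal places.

(2.3647, -3.4979)

At (5/2, -3): F = (-12.7500, 1.2500).
Jacobian J = [[-10·x₁ - 3, 6·x₂], [-2·x₁·x₂ + x₂, -x₁^2 + x₁ + 3]].
At the point, J = [[-28.0000, -18.0000], [12.0000, -0.7500]] (det J = 237.0000).
Solving J·Δ = −F gives Δ = (-0.1353, -0.4979).
Then the next iterate is (x₁, x₂)₁ = (2.3647, -3.4979).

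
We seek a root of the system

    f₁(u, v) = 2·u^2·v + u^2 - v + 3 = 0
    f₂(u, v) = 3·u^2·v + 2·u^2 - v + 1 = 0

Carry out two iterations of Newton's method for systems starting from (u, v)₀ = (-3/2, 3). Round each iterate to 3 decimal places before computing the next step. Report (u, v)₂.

At (-3/2, 3): F = (15.750, 22.750).
Jacobian J = [[4·u·v + 2·u, 2·u^2 - 1], [6·u·v + 4·u, 3·u^2 - 1]].
At the point, J = [[-21.000, 3.500], [-33.000, 5.750]] (det J = -5.250).
Solving J·Δ = −F gives Δ = (2.083, 8.000).
Then the next iterate is (u, v)₁ = (0.583, 11.000).
Round to (0.583, 11.000) and repeat: F = (-0.18255, 1.89611), J = [[26.818, -0.32022], [40.810, 0.01967]].
Δ = (-0.044, -4.288), so (u, v)₂ = (0.539, 6.712).

(0.539, 6.712)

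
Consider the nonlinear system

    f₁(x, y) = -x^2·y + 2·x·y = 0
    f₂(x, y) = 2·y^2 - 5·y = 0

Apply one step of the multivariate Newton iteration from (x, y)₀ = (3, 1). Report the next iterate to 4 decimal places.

(4.5000, -2.0000)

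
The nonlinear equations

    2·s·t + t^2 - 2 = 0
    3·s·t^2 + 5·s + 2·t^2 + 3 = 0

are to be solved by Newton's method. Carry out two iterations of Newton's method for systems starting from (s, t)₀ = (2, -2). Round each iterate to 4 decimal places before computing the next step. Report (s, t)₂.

(-0.2781, -0.9936)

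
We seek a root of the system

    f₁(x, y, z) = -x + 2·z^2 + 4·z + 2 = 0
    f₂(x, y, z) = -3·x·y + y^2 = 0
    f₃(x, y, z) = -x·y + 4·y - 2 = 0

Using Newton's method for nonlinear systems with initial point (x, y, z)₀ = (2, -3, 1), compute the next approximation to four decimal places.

(2.7778, -0.1667, 0.3472)

At (2, -3, 1): F = (6.0000, 27.0000, -8.0000).
Jacobian J = [[-1, 0, 4·z + 4], [-3·y, -3·x + 2·y, 0], [-y, -x + 4, 0]].
At the point, J = [[-1.0000, 0.0000, 8.0000], [9.0000, -12.0000, 0.0000], [3.0000, 2.0000, 0.0000]] (det J = 432.0000).
Solving J·Δ = −F gives Δ = (0.7778, 2.8333, -0.6528).
Then the next iterate is (x, y, z)₁ = (2.7778, -0.1667, 0.3472).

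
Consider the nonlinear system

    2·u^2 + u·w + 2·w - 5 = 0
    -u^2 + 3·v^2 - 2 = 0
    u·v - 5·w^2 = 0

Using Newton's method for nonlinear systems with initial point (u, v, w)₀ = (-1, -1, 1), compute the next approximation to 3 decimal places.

At (-1, -1, 1): F = (-2.000, 0.000, -4.000).
Jacobian J = [[4·u + w, 0, u + 2], [-2·u, 6·v, 0], [v, u, -10·w]].
At the point, J = [[-3.000, 0.000, 1.000], [2.000, -6.000, 0.000], [-1.000, -1.000, -10.000]] (det J = -188.000).
Solving J·Δ = −F gives Δ = (-0.766, -0.255, -0.298).
Then the next iterate is (u, v, w)₁ = (-1.766, -1.255, 0.702).

(-1.766, -1.255, 0.702)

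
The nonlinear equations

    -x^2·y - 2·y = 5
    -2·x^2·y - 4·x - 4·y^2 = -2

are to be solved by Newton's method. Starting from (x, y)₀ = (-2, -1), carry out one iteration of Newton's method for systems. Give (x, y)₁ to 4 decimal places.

(-0.8333, -1.6111)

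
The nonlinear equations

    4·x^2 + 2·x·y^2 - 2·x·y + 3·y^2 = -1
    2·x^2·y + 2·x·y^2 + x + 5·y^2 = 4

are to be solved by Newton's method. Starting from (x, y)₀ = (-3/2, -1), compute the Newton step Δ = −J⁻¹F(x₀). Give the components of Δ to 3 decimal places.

(0.887, 0.032)

At (-3/2, -1): F = (7.000, -8.000).
Jacobian J = [[8·x + 2·y^2 - 2·y, 4·x·y - 2·x + 6·y], [4·x·y + 2·y^2 + 1, 2·x^2 + 4·x·y + 10·y]].
At the point, J = [[-8.000, 3.000], [9.000, 0.500]] (det J = -31.000).
Solving J·Δ = −F gives Δ = (0.887, 0.032).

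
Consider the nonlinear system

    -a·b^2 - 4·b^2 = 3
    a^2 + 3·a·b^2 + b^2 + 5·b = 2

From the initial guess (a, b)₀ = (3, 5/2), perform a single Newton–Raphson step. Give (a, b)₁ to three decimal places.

(2.428, 1.266)

At (3, 5/2): F = (-46.750, 82.000).
Jacobian J = [[-b^2, -2·a·b - 8·b], [2·a + 3·b^2, 6·a·b + 2·b + 5]].
At the point, J = [[-6.250, -35.000], [24.750, 55.000]] (det J = 522.500).
Solving J·Δ = −F gives Δ = (-0.572, -1.234).
Then the next iterate is (a, b)₁ = (2.428, 1.266).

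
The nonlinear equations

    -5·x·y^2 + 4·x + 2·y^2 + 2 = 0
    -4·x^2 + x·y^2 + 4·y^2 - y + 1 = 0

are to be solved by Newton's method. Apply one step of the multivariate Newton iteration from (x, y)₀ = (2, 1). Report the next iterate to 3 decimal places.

(1.450, 1.159)

At (2, 1): F = (2.000, -10.000).
Jacobian J = [[-5·y^2 + 4, -10·x·y + 4·y], [-8·x + y^2, 2·x·y + 8·y - 1]].
At the point, J = [[-1.000, -16.000], [-15.000, 11.000]] (det J = -251.000).
Solving J·Δ = −F gives Δ = (-0.550, 0.159).
Then the next iterate is (x, y)₁ = (1.450, 1.159).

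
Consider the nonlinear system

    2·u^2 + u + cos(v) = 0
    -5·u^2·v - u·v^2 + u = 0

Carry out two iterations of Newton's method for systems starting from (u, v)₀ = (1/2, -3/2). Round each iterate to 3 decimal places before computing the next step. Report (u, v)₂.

At (1/2, -3/2): F = (1.07074, 1.250).
Jacobian J = [[4·u + 1, -sin(v)], [-10·u·v - v^2 + 1, -5·u^2 - 2·u·v]].
At the point, J = [[3.000, 0.99749], [6.250, 0.250]] (det J = -5.48434).
Solving J·Δ = −F gives Δ = (-0.179, -0.536).
Then the next iterate is (u, v)₁ = (0.321, -2.036).
Round to (0.321, -2.036) and repeat: F = (0.07848, 0.03932), J = [[2.284, 0.89373], [3.39026, 0.79191]].
Δ = (0.022, -0.144), so (u, v)₂ = (0.343, -2.180).

(0.343, -2.180)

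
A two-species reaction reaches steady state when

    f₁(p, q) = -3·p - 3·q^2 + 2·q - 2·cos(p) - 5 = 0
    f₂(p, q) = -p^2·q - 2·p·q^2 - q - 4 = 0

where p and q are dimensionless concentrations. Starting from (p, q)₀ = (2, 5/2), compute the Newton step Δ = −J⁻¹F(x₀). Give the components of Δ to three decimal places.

At (2, 5/2): F = (-23.91771, -41.500).
Jacobian J = [[2·sin(p) - 3, -6·q + 2], [-2·p·q - 2·q^2, -p^2 - 4·p·q - 1]].
At the point, J = [[-1.18141, -13.000], [-22.500, -25.000]] (det J = -262.96487).
Solving J·Δ = −F gives Δ = (0.222, -1.860).

(0.222, -1.860)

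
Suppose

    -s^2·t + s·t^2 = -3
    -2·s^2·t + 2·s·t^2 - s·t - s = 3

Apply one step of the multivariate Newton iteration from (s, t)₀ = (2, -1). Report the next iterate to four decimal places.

(-7.0000, -5.5000)

At (2, -1): F = (9.0000, 9.0000).
Jacobian J = [[-2·s·t + t^2, -s^2 + 2·s·t], [-4·s·t + 2·t^2 - t - 1, -2·s^2 + 4·s·t - s]].
At the point, J = [[5.0000, -8.0000], [10.0000, -18.0000]] (det J = -10.0000).
Solving J·Δ = −F gives Δ = (-9.0000, -4.5000).
Then the next iterate is (s, t)₁ = (-7.0000, -5.5000).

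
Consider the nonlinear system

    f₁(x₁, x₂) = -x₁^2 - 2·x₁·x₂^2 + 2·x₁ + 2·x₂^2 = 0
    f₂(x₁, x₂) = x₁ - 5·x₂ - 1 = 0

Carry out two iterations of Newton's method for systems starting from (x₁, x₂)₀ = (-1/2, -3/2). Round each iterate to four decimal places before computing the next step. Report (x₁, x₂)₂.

At (-1/2, -3/2): F = (5.5000, 6.0000).
Jacobian J = [[-2·x₁ - 2·x₂^2 + 2, -4·x₁·x₂ + 4·x₂], [1, -5]].
At the point, J = [[-1.5000, -9.0000], [1.0000, -5.0000]] (det J = 16.5000).
Solving J·Δ = −F gives Δ = (-1.6061, 0.8788).
Then the next iterate is (x₁, x₂)₁ = (-2.1061, -0.6212).
Round to (-2.1061, -0.6212) and repeat: F = (-6.250635, -0.0001), J = [[5.440421, -7.718037], [1.0000, -5.0000]].
Δ = (1.6040, 0.3208), so (x₁, x₂)₂ = (-0.5021, -0.3004).

(-0.5021, -0.3004)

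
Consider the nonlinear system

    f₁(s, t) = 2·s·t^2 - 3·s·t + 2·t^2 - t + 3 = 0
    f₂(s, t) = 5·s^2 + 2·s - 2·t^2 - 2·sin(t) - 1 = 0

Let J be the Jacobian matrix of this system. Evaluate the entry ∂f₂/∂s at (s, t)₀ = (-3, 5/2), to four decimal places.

∂f₂/∂s = 10·s + 2.
At (-3, 5/2) this is -28.0000.

-28.0000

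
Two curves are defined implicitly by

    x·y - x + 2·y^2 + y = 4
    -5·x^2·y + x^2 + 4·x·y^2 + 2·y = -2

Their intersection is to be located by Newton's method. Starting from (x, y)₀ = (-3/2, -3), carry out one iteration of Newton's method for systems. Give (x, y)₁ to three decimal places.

At (-3/2, -3): F = (17.000, -22.000).
Jacobian J = [[y - 1, x + 4·y + 1], [-10·x·y + 2·x + 4·y^2, -5·x^2 + 8·x·y + 2]].
At the point, J = [[-4.000, -12.500], [-12.000, 26.750]] (det J = -257.000).
Solving J·Δ = −F gives Δ = (0.699, 1.136).
Then the next iterate is (x, y)₁ = (-0.801, -1.864).

(-0.801, -1.864)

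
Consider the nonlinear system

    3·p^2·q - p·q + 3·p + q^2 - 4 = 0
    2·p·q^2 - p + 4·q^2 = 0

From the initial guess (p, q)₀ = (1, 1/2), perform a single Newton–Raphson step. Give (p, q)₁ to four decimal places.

At (1, 1/2): F = (0.2500, 0.5000).
Jacobian J = [[6·p·q - q + 3, 3·p^2 - p + 2·q], [2·q^2 - 1, 4·p·q + 8·q]].
At the point, J = [[5.5000, 3.0000], [-0.5000, 6.0000]] (det J = 34.5000).
Solving J·Δ = −F gives Δ = (0.0000, -0.0833).
Then the next iterate is (p, q)₁ = (1.0000, 0.4167).

(1.0000, 0.4167)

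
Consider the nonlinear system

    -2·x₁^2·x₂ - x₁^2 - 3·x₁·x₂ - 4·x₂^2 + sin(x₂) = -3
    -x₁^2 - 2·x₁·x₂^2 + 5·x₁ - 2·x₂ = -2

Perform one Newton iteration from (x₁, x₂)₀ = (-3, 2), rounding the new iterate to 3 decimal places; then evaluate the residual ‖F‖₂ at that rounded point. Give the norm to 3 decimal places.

At (-3, 2): F = (-39.09070, -2.000).
Jacobian J = [[-4·x₁·x₂ - 2·x₁ - 3·x₂, -2·x₁^2 - 3·x₁ - 8·x₂ + cos(x₂)], [-2·x₁ - 2·x₂^2 + 5, -4·x₁·x₂ - 2]].
At the point, J = [[24.000, -25.41615], [3.000, 22.000]] (det J = 604.24844).
Solving J·Δ = −F gives Δ = (1.507, -0.115).
Then the next iterate is (x₁, x₂)₁ = (-1.493, 1.885).
Re-evaluating at (-1.493, 1.885): F = (-12.45151, -0.85412), so ‖F‖₂ = 12.481.

12.481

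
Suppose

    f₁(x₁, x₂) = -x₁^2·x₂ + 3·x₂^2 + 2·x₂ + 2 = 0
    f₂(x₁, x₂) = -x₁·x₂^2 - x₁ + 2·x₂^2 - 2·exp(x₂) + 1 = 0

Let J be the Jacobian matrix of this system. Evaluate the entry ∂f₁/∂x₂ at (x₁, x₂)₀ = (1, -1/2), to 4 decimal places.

-2.0000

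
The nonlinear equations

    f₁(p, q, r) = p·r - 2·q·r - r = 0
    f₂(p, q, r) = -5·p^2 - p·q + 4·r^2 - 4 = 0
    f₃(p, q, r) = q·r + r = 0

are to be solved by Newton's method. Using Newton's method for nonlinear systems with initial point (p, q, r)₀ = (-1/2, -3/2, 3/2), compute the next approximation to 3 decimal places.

At (-1/2, -3/2, 3/2): F = (2.250, 3.000, -0.750).
Jacobian J = [[r, -2·r, p - 2·q - 1], [-10·p - q, -p, 8·r], [0, r, q + 1]].
At the point, J = [[1.500, -3.000, 1.500], [6.500, 0.500, 12.000], [0.000, 1.500, -0.500]] (det J = -22.500).
Solving J·Δ = −F gives Δ = (-0.500, 0.500, 0.000).
Then the next iterate is (p, q, r)₁ = (-1.000, -1.000, 1.500).

(-1.000, -1.000, 1.500)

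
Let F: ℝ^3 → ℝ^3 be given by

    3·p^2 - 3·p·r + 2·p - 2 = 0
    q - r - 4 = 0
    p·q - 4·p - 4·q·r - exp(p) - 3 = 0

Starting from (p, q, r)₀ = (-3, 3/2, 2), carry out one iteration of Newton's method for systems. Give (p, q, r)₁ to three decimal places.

At (-3, 3/2, 2): F = (37.000, -4.500, -7.54979).
Jacobian J = [[6·p - 3·r + 2, 0, -3·p], [0, 1, -1], [q - exp(p) - 4, p - 4·r, -4·q]].
At the point, J = [[-22.000, 0.000, 9.000], [0.000, 1.000, -1.000], [-2.54979, -11.000, -6.000]] (det J = 396.94808).
Solving J·Δ = −F gives Δ = (0.291, 1.100, -3.400).
Then the next iterate is (p, q, r)₁ = (-2.709, 2.600, -1.400).

(-2.709, 2.600, -1.400)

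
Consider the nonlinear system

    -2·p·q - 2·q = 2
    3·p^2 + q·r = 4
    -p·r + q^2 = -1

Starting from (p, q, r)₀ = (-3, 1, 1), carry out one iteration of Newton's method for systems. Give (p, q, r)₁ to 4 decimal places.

At (-3, 1, 1): F = (2.0000, 24.0000, 5.0000).
Jacobian J = [[-2·q, -2·p - 2, 0], [6·p, r, q], [-r, 2·q, -p]].
At the point, J = [[-2.0000, 4.0000, 0.0000], [-18.0000, 1.0000, 1.0000], [-1.0000, 2.0000, 3.0000]] (det J = 210.0000).
Solving J·Δ = −F gives Δ = (1.2667, 0.1333, -1.3333).
Then the next iterate is (p, q, r)₁ = (-1.7333, 1.1333, -0.3333).

(-1.7333, 1.1333, -0.3333)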